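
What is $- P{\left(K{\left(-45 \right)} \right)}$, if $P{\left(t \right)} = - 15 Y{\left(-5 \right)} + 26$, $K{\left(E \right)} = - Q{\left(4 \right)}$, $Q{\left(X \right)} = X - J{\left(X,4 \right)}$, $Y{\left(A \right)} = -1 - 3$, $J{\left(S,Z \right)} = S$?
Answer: $-86$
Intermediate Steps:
$Y{\left(A \right)} = -4$
$Q{\left(X \right)} = 0$ ($Q{\left(X \right)} = X - X = 0$)
$K{\left(E \right)} = 0$ ($K{\left(E \right)} = \left(-1\right) 0 = 0$)
$P{\left(t \right)} = 86$ ($P{\left(t \right)} = \left(-15\right) \left(-4\right) + 26 = 60 + 26 = 86$)
$- P{\left(K{\left(-45 \right)} \right)} = \left(-1\right) 86 = -86$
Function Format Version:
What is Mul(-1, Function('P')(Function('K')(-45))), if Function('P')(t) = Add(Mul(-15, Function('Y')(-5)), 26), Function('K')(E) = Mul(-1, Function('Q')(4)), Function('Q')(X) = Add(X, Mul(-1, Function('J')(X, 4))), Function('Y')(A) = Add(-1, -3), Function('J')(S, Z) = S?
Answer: -86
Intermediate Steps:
Function('Y')(A) = -4
Function('Q')(X) = 0 (Function('Q')(X) = Add(X, Mul(-1, X)) = 0)
Function('K')(E) = 0 (Function('K')(E) = Mul(-1, 0) = 0)
Function('P')(t) = 86 (Function('P')(t) = Add(Mul(-15, -4), 26) = Add(60, 26) = 86)
Mul(-1, Function('P')(Function('K')(-45))) = Mul(-1, 86) = -86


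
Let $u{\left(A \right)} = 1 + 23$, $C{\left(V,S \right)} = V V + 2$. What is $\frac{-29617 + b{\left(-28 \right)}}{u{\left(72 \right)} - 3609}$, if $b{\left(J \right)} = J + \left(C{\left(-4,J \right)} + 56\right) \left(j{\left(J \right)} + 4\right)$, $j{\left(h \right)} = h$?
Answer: $\frac{31421}{3585} \approx 8.7646$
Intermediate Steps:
$C{\left(V,S \right)} = 2 + V^{2}$ ($C{\left(V,S \right)} = V^{2} + 2 = 2 + V^{2}$)
$u{\left(A \right)} = 24$
$b{\left(J \right)} = 296 + 75 J$ ($b{\left(J \right)} = J + \left(\left(2 + \left(-4\right)^{2}\right) + 56\right) \left(J + 4\right) = J + \left(\left(2 + 16\right) + 56\right) \left(4 + J\right) = J + \left(18 + 56\right) \left(4 + J\right) = J + 74 \left(4 + J\right) = J + \left(296 + 74 J\right) = 296 + 75 J$)
$\frac{-29617 + b{\left(-28 \right)}}{u{\left(72 \right)} - 3609} = \frac{-29617 + \left(296 + 75 \left(-28\right)\right)}{24 - 3609} = \frac{-29617 + \left(296 - 2100\right)}{-3585} = \left(-29617 - 1804\right) \left(- \frac{1}{3585}\right) = \left(-31421\right) \left(- \frac{1}{3585}\right) = \frac{31421}{3585}$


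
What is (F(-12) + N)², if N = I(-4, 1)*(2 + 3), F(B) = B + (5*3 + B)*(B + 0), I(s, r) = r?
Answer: 1849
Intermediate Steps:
F(B) = B + B*(15 + B) (F(B) = B + (15 + B)*B = B + B*(15 + B))
N = 5 (N = 1*(2 + 3) = 1*5 = 5)
(F(-12) + N)² = (-12*(16 - 12) + 5)² = (-12*4 + 5)² = (-48 + 5)² = (-43)² = 1849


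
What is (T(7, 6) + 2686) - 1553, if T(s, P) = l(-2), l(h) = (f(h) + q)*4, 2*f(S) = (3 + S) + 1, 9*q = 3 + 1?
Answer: 10249/9 ≈ 1138.8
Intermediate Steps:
q = 4/9 (q = (3 + 1)/9 = (1/9)*4 = 4/9 ≈ 0.44444)
f(S) = 2 + S/2 (f(S) = ((3 + S) + 1)/2 = (4 + S)/2 = 2 + S/2)
l(h) = 88/9 + 2*h (l(h) = ((2 + h/2) + 4/9)*4 = (22/9 + h/2)*4 = 88/9 + 2*h)
T(s, P) = 52/9 (T(s, P) = 88/9 + 2*(-2) = 88/9 - 4 = 52/9)
(T(7, 6) + 2686) - 1553 = (52/9 + 2686) - 1553 = 24226/9 - 1553 = 10249/9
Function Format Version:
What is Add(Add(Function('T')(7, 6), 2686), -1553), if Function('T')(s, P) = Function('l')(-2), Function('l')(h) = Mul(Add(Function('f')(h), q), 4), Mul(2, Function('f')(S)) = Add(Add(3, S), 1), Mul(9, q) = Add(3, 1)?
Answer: Rational(10249, 9) ≈ 1138.8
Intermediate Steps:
q = Rational(4, 9) (q = Mul(Rational(1, 9), Add(3, 1)) = Mul(Rational(1, 9), 4) = Rational(4, 9) ≈ 0.44444)
Function('f')(S) = Add(2, Mul(Rational(1, 2), S)) (Function('f')(S) = Mul(Rational(1, 2), Add(Add(3, S), 1)) = Mul(Rational(1, 2), Add(4, S)) = Add(2, Mul(Rational(1, 2), S)))
Function('l')(h) = Add(Rational(88, 9), Mul(2, h)) (Function('l')(h) = Mul(Add(Add(2, Mul(Rational(1, 2), h)), Rational(4, 9)), 4) = Mul(Add(Rational(22, 9), Mul(Rational(1, 2), h)), 4) = Add(Rational(88, 9), Mul(2, h)))
Function('T')(s, P) = Rational(52, 9) (Function('T')(s, P) = Add(Rational(88, 9), Mul(2, -2)) = Add(Rational(88, 9), -4) = Rational(52, 9))
Add(Add(Function('T')(7, 6), 2686), -1553) = Add(Add(Rational(52, 9), 2686), -1553) = Add(Rational(24226, 9), -1553) = Rational(10249, 9)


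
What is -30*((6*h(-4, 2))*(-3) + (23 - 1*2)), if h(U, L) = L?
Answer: 450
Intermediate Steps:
-30*((6*h(-4, 2))*(-3) + (23 - 1*2)) = -30*((6*2)*(-3) + (23 - 1*2)) = -30*(12*(-3) + (23 - 2)) = -30*(-36 + 21) = -30*(-15) = 450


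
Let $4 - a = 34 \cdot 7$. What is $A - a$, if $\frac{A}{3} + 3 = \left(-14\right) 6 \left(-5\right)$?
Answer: $1485$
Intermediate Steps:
$A = 1251$ ($A = -9 + 3 \left(-14\right) 6 \left(-5\right) = -9 + 3 \left(\left(-84\right) \left(-5\right)\right) = -9 + 3 \cdot 420 = -9 + 1260 = 1251$)
$a = -234$ ($a = 4 - 34 \cdot 7 = 4 - 238 = -234$)
$A - a = 1251 - -234 = 1251 + 234 = 1485$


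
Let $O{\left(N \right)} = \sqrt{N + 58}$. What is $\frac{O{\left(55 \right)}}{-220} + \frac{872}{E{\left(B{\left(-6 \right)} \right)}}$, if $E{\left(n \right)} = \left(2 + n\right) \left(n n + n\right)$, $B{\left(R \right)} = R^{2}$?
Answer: $\frac{109}{6327} - \frac{\sqrt{113}}{220} \approx -0.031091$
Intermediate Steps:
$E{\left(n \right)} = \left(2 + n\right) \left(n + n^{2}\right)$ ($E{\left(n \right)} = \left(2 + n\right) \left(n^{2} + n\right) = \left(2 + n\right) \left(n + n^{2}\right)$)
$O{\left(N \right)} = \sqrt{58 + N}$
$\frac{O{\left(55 \right)}}{-220} + \frac{872}{E{\left(B{\left(-6 \right)} \right)}} = \frac{\sqrt{58 + 55}}{-220} + \frac{872}{\left(-6\right)^{2} \left(2 + \left(\left(-6\right)^{2}\right)^{2} + 3 \left(-6\right)^{2}\right)} = \sqrt{113} \left(- \frac{1}{220}\right) + \frac{872}{36 \left(2 + 36^{2} + 3 \cdot 36\right)} = - \frac{\sqrt{113}}{220} + \frac{872}{36 \left(2 + 1296 + 108\right)} = - \frac{\sqrt{113}}{220} + \frac{872}{36 \cdot 1406} = - \frac{\sqrt{113}}{220} + \frac{872}{50616} = - \frac{\sqrt{113}}{220} + 872 \cdot \frac{1}{50616} = - \frac{\sqrt{113}}{220} + \frac{109}{6327} = \frac{109}{6327} - \frac{\sqrt{113}}{220}$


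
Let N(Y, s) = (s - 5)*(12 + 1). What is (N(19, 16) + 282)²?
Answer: 180625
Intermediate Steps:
N(Y, s) = -65 + 13*s (N(Y, s) = (-5 + s)*13 = -65 + 13*s)
(N(19, 16) + 282)² = ((-65 + 13*16) + 282)² = ((-65 + 208) + 282)² = (143 + 282)² = 425² = 180625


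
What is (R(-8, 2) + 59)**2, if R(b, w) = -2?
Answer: 3249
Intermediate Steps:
(R(-8, 2) + 59)**2 = (-2 + 59)**2 = 57**2 = 3249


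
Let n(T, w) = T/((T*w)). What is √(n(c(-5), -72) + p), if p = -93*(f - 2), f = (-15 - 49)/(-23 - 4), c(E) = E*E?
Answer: I*√4962/12 ≈ 5.8701*I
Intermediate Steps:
c(E) = E²
f = 64/27 (f = -64/(-27) = -64*(-1/27) = 64/27 ≈ 2.3704)
p = -310/9 (p = -93*(64/27 - 2) = -93*10/27 = -310/9 ≈ -34.444)
n(T, w) = 1/w (n(T, w) = T*(1/(T*w)) = 1/w)
√(n(c(-5), -72) + p) = √(1/(-72) - 310/9) = √(-1/72 - 310/9) = √(-827/24) = I*√4962/12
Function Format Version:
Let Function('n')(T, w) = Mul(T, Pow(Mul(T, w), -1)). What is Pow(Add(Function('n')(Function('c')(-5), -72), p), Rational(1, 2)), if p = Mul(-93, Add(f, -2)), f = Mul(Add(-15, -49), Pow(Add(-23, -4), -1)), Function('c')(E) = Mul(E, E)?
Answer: Mul(Rational(1, 12), I, Pow(4962, Rational(1, 2))) ≈ Mul(5.8701, I)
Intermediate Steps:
Function('c')(E) = Pow(E, 2)
f = Rational(64, 27) (f = Mul(-64, Pow(-27, -1)) = Mul(-64, Rational(-1, 27)) = Rational(64, 27) ≈ 2.3704)
p = Rational(-310, 9) (p = Mul(-93, Add(Rational(64, 27), -2)) = Mul(-93, Rational(10, 27)) = Rational(-310, 9) ≈ -34.444)
Function('n')(T, w) = Pow(w, -1) (Function('n')(T, w) = Mul(T, Mul(Pow(T, -1), Pow(w, -1))) = Pow(w, -1))
Pow(Add(Function('n')(Function('c')(-5), -72), p), Rational(1, 2)) = Pow(Add(Pow(-72, -1), Rational(-310, 9)), Rational(1, 2)) = Pow(Add(Rational(-1, 72), Rational(-310, 9)), Rational(1, 2)) = Pow(Rational(-827, 24), Rational(1, 2)) = Mul(Rational(1, 12), I, Pow(4962, Rational(1, 2)))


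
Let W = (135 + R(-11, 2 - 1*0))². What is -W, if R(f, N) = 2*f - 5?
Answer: -11664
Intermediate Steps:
R(f, N) = -5 + 2*f
W = 11664 (W = (135 + (-5 + 2*(-11)))² = (135 + (-5 - 22))² = (135 - 27)² = 108² = 11664)
-W = -1*11664 = -11664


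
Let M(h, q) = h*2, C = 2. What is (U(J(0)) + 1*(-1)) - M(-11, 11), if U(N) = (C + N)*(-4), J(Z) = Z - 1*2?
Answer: 21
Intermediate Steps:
J(Z) = -2 + Z (J(Z) = Z - 2 = -2 + Z)
M(h, q) = 2*h
U(N) = -8 - 4*N (U(N) = (2 + N)*(-4) = -8 - 4*N)
(U(J(0)) + 1*(-1)) - M(-11, 11) = ((-8 - 4*(-2 + 0)) + 1*(-1)) - 2*(-11) = ((-8 - 4*(-2)) - 1) - 1*(-22) = ((-8 + 8) - 1) + 22 = (0 - 1) + 22 = -1 + 22 = 21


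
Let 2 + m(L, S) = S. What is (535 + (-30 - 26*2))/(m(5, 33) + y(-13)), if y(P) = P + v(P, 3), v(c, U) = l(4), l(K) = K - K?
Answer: 151/6 ≈ 25.167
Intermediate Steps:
m(L, S) = -2 + S
l(K) = 0
v(c, U) = 0
y(P) = P (y(P) = P + 0 = P)
(535 + (-30 - 26*2))/(m(5, 33) + y(-13)) = (535 + (-30 - 26*2))/((-2 + 33) - 13) = (535 + (-30 - 52))/(31 - 13) = (535 - 82)/18 = 453*(1/18) = 151/6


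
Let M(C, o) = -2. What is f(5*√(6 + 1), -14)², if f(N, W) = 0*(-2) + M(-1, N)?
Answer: 4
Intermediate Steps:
f(N, W) = -2 (f(N, W) = 0*(-2) - 2 = 0 - 2 = -2)
f(5*√(6 + 1), -14)² = (-2)² = 4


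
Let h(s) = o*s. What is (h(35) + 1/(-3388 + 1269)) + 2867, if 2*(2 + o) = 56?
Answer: 8003462/2119 ≈ 3777.0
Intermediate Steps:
o = 26 (o = -2 + (½)*56 = -2 + 28 = 26)
h(s) = 26*s
(h(35) + 1/(-3388 + 1269)) + 2867 = (26*35 + 1/(-3388 + 1269)) + 2867 = (910 + 1/(-2119)) + 2867 = (910 - 1/2119) + 2867 = 1928289/2119 + 2867 = 8003462/2119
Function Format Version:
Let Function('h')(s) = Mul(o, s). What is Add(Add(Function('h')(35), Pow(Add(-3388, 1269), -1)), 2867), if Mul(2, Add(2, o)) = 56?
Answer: Rational(8003462, 2119) ≈ 3777.0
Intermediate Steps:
o = 26 (o = Add(-2, Mul(Rational(1, 2), 56)) = Add(-2, 28) = 26)
Function('h')(s) = Mul(26, s)
Add(Add(Function('h')(35), Pow(Add(-3388, 1269), -1)), 2867) = Add(Add(Mul(26, 35), Pow(Add(-3388, 1269), -1)), 2867) = Add(Add(910, Pow(-2119, -1)), 2867) = Add(Add(910, Rational(-1, 2119)), 2867) = Add(Rational(1928289, 2119), 2867) = Rational(8003462, 2119)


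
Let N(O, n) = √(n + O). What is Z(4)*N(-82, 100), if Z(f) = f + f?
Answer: 24*√2 ≈ 33.941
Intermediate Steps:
Z(f) = 2*f
N(O, n) = √(O + n)
Z(4)*N(-82, 100) = (2*4)*√(-82 + 100) = 8*√18 = 8*(3*√2) = 24*√2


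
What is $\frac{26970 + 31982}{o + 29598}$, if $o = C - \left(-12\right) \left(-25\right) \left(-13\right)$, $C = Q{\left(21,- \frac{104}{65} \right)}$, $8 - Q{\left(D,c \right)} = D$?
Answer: $\frac{58952}{33485} \approx 1.7605$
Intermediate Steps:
$Q{\left(D,c \right)} = 8 - D$
$C = -13$ ($C = 8 - 21 = -13$)
$o = 3887$ ($o = -13 - \left(-12\right) \left(-25\right) \left(-13\right) = -13 - 300 \left(-13\right) = -13 - -3900 = -13 + 3900 = 3887$)
$\frac{26970 + 31982}{o + 29598} = \frac{26970 + 31982}{3887 + 29598} = \frac{58952}{33485}$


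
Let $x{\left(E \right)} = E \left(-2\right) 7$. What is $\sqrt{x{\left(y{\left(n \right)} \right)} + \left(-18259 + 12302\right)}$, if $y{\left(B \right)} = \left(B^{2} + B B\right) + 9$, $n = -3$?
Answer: $i \sqrt{6335} \approx 79.593 i$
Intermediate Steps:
$y{\left(B \right)} = 9 + 2 B^{2}$ ($y{\left(B \right)} = \left(B^{2} + B^{2}\right) + 9 = 2 B^{2} + 9 = 9 + 2 B^{2}$)
$x{\left(E \right)} = - 14 E$ ($x{\left(E \right)} = - 2 E 7 = - 14 E$)
$\sqrt{x{\left(y{\left(n \right)} \right)} + \left(-18259 + 12302\right)} = \sqrt{- 14 \left(9 + 2 \left(-3\right)^{2}\right) + \left(-18259 + 12302\right)} = \sqrt{- 14 \left(9 + 2 \cdot 9\right) - 5957} = \sqrt{- 14 \left(9 + 18\right) - 5957} = \sqrt{\left(-14\right) 27 - 5957} = \sqrt{-378 - 5957} = \sqrt{-6335} = i \sqrt{6335}$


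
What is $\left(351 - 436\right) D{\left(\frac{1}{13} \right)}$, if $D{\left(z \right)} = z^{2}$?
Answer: $- \frac{85}{169} \approx -0.50296$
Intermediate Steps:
$\left(351 - 436\right) D{\left(\frac{1}{13} \right)} = \left(351 - 436\right) \left(\frac{1}{13}\right)^{2} = - \frac{85}{169}$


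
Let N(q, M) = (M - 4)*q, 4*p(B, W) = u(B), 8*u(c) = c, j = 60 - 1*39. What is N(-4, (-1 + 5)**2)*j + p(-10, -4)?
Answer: -16133/16 ≈ -1008.3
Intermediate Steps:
j = 21 (j = 60 - 39 = 21)
u(c) = c/8
p(B, W) = B/32 (p(B, W) = (B/8)/4 = B/32)
N(q, M) = q*(-4 + M) (N(q, M) = (-4 + M)*q = q*(-4 + M))
N(-4, (-1 + 5)**2)*j + p(-10, -4) = -4*(-4 + (-1 + 5)**2)*21 + (1/32)*(-10) = -4*(-4 + 4**2)*21 - 5/16 = -4*(-4 + 16)*21 - 5/16 = -4*12*21 - 5/16 = -48*21 - 5/16 = -1008 - 5/16 = -16133/16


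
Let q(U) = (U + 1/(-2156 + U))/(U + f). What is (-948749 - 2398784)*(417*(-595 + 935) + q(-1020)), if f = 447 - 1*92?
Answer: -143201852575925899/301720 ≈ -4.7462e+11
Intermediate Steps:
f = 355 (f = 447 - 92 = 355)
q(U) = (U + 1/(-2156 + U))/(355 + U) (q(U) = (U + 1/(-2156 + U))/(U + 355) = (U + 1/(-2156 + U))/(355 + U))
(-948749 - 2398784)*(417*(-595 + 935) + q(-1020)) = (-948749 - 2398784)*(417*(-595 + 935) + (1 + (-1020)**2 - 2156*(-1020))/(-765380 + (-1020)**2 - 1801*(-1020))) = -3347533*(417*340 + (1 + 1040400 + 2199120)/(-765380 + 1040400 + 1837020)) = -3347533*(141780 + 3239521/2112040) = -3347533*299448270721/2112040 = -143201852575925899/301720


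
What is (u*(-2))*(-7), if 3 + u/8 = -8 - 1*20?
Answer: -3472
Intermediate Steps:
u = -248 (u = -24 + 8*(-8 - 1*20) = -24 + 8*(-8 - 20) = -24 + 8*(-28) = -24 - 224 = -248)
(u*(-2))*(-7) = -248*(-2)*(-7) = 496*(-7) = -3472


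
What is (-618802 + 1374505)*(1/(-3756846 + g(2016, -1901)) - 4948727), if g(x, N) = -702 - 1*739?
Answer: -1081163142799635150/289099 ≈ -3.7398e+12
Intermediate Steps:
g(x, N) = -1441 (g(x, N) = -702 - 739 = -1441)
(-618802 + 1374505)*(1/(-3756846 + g(2016, -1901)) - 4948727) = (-618802 + 1374505)*(1/(-3756846 - 1441) - 4948727) = 755703*(1/(-3758287) - 4948727) = 755703*(-1/3758287 - 4948727) = 755703*(-18598736350650/3758287) = -1081163142799635150/289099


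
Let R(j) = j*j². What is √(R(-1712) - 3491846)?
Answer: I*√5021267974 ≈ 70861.0*I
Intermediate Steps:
R(j) = j³
√(R(-1712) - 3491846) = √((-1712)³ - 3491846) = √(-5017776128 - 3491846) = √(-5021267974) = I*√5021267974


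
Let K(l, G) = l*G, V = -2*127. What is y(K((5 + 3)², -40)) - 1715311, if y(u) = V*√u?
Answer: -1715311 - 4064*I*√10 ≈ -1.7153e+6 - 12852.0*I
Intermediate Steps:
V = -254
K(l, G) = G*l
y(u) = -254*√u
y(K((5 + 3)², -40)) - 1715311 = -254*16*I*√10 - 1715311 = -4064*I*√10 - 1715311 = -1715311 - 4064*I*√10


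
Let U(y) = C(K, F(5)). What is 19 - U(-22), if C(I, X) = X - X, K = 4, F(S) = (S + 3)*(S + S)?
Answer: 19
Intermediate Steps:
F(S) = 2*S*(3 + S) (F(S) = (3 + S)*(2*S) = 2*S*(3 + S))
C(I, X) = 0
U(y) = 0
19 - U(-22) = 19 - 1*0 = 19 + 0 = 19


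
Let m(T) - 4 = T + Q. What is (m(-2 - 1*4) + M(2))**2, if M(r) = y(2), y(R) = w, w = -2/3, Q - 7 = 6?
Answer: 961/9 ≈ 106.78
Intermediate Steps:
Q = 13 (Q = 7 + 6 = 13)
w = -2/3 (w = -2*1/3 = -2/3 ≈ -0.66667)
y(R) = -2/3
M(r) = -2/3
m(T) = 17 + T (m(T) = 4 + (T + 13) = 4 + (13 + T) = 17 + T)
(m(-2 - 1*4) + M(2))**2 = ((17 + (-2 - 1*4)) - 2/3)**2 = ((17 + (-2 - 4)) - 2/3)**2 = ((17 - 6) - 2/3)**2 = (11 - 2/3)**2 = (31/3)**2 = 961/9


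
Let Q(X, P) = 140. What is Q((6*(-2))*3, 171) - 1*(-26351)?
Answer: 26491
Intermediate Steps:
Q((6*(-2))*3, 171) - 1*(-26351) = 140 - 1*(-26351) = 140 + 26351 = 26491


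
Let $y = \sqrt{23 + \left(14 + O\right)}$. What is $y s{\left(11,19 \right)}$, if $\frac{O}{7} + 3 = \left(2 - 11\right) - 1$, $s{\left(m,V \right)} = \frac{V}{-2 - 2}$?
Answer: $- \frac{57 i \sqrt{6}}{4} \approx - 34.905 i$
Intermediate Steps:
$s{\left(m,V \right)} = - \frac{V}{4}$ ($s{\left(m,V \right)} = \frac{V}{-2 - 2} = \frac{V}{-4} = V \left(- \frac{1}{4}\right) = - \frac{V}{4}$)
$O = -91$ ($O = -21 + 7 \left(\left(2 - 11\right) - 1\right) = -21 + 7 \left(-9 - 1\right) = -21 + 7 \left(-10\right) = -21 - 70 = -91$)
$y = 3 i \sqrt{6}$ ($y = \sqrt{23 + \left(14 - 91\right)} = \sqrt{23 - 77} = \sqrt{-54} = 3 i \sqrt{6} \approx 7.3485 i$)
$y s{\left(11,19 \right)} = 3 i \sqrt{6} \left(\left(- \frac{1}{4}\right) 19\right) = 3 i \sqrt{6} \left(- \frac{19}{4}\right) = - \frac{57 i \sqrt{6}}{4}$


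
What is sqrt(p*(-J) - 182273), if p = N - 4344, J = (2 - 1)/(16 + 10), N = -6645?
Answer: I*sqrt(122930834)/26 ≈ 426.44*I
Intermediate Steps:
J = 1/26 ≈ 0.038462
p = -10989 (p = -6645 - 4344 = -10989)
sqrt(p*(-J) - 182273) = sqrt(-(-10989)/26 - 182273) = sqrt(-10989*(-1/26) - 182273) = sqrt(10989/26 - 182273) = sqrt(-4728109/26) = I*sqrt(122930834)/26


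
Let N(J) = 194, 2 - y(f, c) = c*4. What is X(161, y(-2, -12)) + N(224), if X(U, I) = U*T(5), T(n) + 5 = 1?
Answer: -450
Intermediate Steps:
y(f, c) = 2 - 4*c (y(f, c) = 2 - c*4 = 2 - 4*c)
T(n) = -4 (T(n) = -5 + 1 = -4)
X(U, I) = -4*U (X(U, I) = U*(-4) = -4*U)
X(161, y(-2, -12)) + N(224) = -4*161 + 194 = -644 + 194 = -450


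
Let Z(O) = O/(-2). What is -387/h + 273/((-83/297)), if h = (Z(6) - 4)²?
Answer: -4005090/4067 ≈ -984.78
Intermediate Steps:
Z(O) = -O/2 (Z(O) = O*(-½) = -O/2)
h = 49 (h = (-½*6 - 4)² = (-3 - 4)² = (-7)² = 49)
-387/h + 273/((-83/297)) = -387/49 + 273/((-83/297)) = -387*1/49 + 273/((-83*1/297)) = -387/49 + 273/(-83/297) = -387/49 + 273*(-297/83) = -387/49 - 81081/83 = -4005090/4067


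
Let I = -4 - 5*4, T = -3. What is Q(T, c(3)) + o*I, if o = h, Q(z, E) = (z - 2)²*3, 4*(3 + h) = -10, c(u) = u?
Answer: 207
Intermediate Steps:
h = -11/2 (h = -3 + (¼)*(-10) = -3 - 5/2 = -11/2 ≈ -5.5000)
Q(z, E) = 3*(-2 + z)² (Q(z, E) = (-2 + z)²*3 = 3*(-2 + z)²)
o = -11/2 ≈ -5.5000
I = -24 (I = -4 - 20 = -24)
Q(T, c(3)) + o*I = 3*(-2 - 3)² - 11/2*(-24) = 3*(-5)² + 132 = 3*25 + 132 = 75 + 132 = 207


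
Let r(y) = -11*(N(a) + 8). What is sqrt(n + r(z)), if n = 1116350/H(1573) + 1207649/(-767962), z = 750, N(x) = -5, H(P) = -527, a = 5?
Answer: I*sqrt(352631633248287981510)/404715974 ≈ 46.399*I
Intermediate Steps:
r(y) = -33 (r(y) = -11*(-5 + 8) = -11*3 = -33)
n = -857950809723/404715974 (n = 1116350/(-527) + 1207649/(-767962) = 1116350*(-1/527) + 1207649*(-1/767962) = -1116350/527 - 1207649/767962 = -857950809723/404715974 ≈ -2119.9)
sqrt(n + r(z)) = sqrt(-857950809723/404715974 - 33) = sqrt(-871306436865/404715974) = I*sqrt(352631633248287981510)/404715974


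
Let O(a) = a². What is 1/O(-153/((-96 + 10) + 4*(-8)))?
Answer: 13924/23409 ≈ 0.59481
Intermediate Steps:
1/O(-153/((-96 + 10) + 4*(-8))) = 1/((-153/((-96 + 10) + 4*(-8)))²) = 1/((-153/(-86 - 32))²) = 1/((-153/(-118))²) = 1/((-153*(-1/118))²) = 1/((153/118)²) = 1/(23409/13924) = 13924/23409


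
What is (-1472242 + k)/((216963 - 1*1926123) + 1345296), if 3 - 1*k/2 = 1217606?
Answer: 488431/45483 ≈ 10.739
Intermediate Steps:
k = -2435206 (k = 6 - 2*1217606 = 6 - 2435212 = -2435206)
(-1472242 + k)/((216963 - 1*1926123) + 1345296) = (-1472242 - 2435206)/((216963 - 1*1926123) + 1345296) = -3907448/((216963 - 1926123) + 1345296) = -3907448/(-1709160 + 1345296) = -3907448/(-363864) = -3907448*(-1/363864) = 488431/45483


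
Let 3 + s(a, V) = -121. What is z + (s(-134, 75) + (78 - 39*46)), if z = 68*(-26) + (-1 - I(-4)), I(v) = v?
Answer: -3605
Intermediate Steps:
s(a, V) = -124 (s(a, V) = -3 - 121 = -124)
z = -1765 (z = 68*(-26) + (-1 - 1*(-4)) = -1768 + (-1 + 4) = -1768 + 3 = -1765)
z + (s(-134, 75) + (78 - 39*46)) = -1765 + (-124 + (78 - 39*46)) = -1765 + (-124 + (78 - 1794)) = -1765 + (-124 - 1716) = -1765 - 1840 = -3605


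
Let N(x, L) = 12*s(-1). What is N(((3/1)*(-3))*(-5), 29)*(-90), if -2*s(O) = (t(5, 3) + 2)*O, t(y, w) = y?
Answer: -3780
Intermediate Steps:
s(O) = -7*O/2 (s(O) = -(5 + 2)*O/2 = -7*O/2)
N(x, L) = 42 (N(x, L) = 12*(-7/2*(-1)) = 12*(7/2) = 42)
N(((3/1)*(-3))*(-5), 29)*(-90) = 42*(-90) = -3780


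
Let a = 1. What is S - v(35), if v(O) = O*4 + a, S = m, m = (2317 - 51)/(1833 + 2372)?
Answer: -590639/4205 ≈ -140.46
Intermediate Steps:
m = 2266/4205 ≈ 0.53888
S = 2266/4205 ≈ 0.53888
v(O) = 1 + 4*O (v(O) = O*4 + 1 = 4*O + 1 = 1 + 4*O)
S - v(35) = 2266/4205 - (1 + 4*35) = 2266/4205 - (1 + 140) = 2266/4205 - 1*141 = 2266/4205 - 141 = -590639/4205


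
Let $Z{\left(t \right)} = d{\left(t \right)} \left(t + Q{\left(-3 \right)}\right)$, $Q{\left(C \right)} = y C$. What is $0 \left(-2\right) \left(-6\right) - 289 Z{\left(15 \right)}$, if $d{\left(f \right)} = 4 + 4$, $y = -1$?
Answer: $-41616$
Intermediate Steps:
$d{\left(f \right)} = 8$
$Q{\left(C \right)} = - C$
$Z{\left(t \right)} = 24 + 8 t$ ($Z{\left(t \right)} = 8 \left(t - -3\right) = 8 \left(t + 3\right) = 8 \left(3 + t\right) = 24 + 8 t$)
$0 \left(-2\right) \left(-6\right) - 289 Z{\left(15 \right)} = 0 \left(-2\right) \left(-6\right) - 289 \left(24 + 8 \cdot 15\right) = 0 \left(-6\right) - 289 \left(24 + 120\right) = 0 - 41616 = -41616$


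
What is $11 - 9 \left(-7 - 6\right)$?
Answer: $128$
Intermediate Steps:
$11 - 9 \left(-7 - 6\right) = 11 - -117 = 11 + 117 = 128$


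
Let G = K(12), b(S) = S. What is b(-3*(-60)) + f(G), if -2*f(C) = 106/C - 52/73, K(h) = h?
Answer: 154123/876 ≈ 175.94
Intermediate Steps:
G = 12
f(C) = 26/73 - 53/C (f(C) = -(106/C - 52/73)/2 = -(-52/73 + 106/C)/2 = 26/73 - 53/C)
b(-3*(-60)) + f(G) = -3*(-60) + (26/73 - 53/12) = 180 + (26/73 - 53*1/12) = 180 + (26/73 - 53/12) = 180 - 3557/876 = 154123/876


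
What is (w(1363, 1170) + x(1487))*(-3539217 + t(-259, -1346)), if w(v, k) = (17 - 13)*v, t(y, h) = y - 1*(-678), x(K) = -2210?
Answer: -11472783116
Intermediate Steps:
t(y, h) = 678 + y (t(y, h) = y + 678 = 678 + y)
w(v, k) = 4*v
(w(1363, 1170) + x(1487))*(-3539217 + t(-259, -1346)) = (4*1363 - 2210)*(-3539217 + (678 - 259)) = (5452 - 2210)*(-3539217 + 419) = 3242*(-3538798) = -11472783116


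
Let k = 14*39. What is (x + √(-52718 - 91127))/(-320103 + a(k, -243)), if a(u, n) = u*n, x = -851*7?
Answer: 851/64683 - I*√143845/452781 ≈ 0.013156 - 0.00083764*I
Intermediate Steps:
x = -5957
k = 546
a(u, n) = n*u
(x + √(-52718 - 91127))/(-320103 + a(k, -243)) = (-5957 + √(-52718 - 91127))/(-320103 - 243*546) = (-5957 + √(-143845))/(-320103 - 132678) = (-5957 + I*√143845)/(-452781) = (-5957 + I*√143845)*(-1/452781) = 851/64683 - I*√143845/452781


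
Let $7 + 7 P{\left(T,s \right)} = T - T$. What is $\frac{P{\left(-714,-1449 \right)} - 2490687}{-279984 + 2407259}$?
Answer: $- \frac{2490688}{2127275} \approx -1.1708$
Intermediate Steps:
$P{\left(T,s \right)} = -1$ ($P{\left(T,s \right)} = -1 + \frac{T - T}{7} = -1 + \frac{1}{7} \cdot 0 = -1 + 0 = -1$)
$\frac{P{\left(-714,-1449 \right)} - 2490687}{-279984 + 2407259} = \frac{-1 - 2490687}{-279984 + 2407259} = - \frac{2490688}{2127275}$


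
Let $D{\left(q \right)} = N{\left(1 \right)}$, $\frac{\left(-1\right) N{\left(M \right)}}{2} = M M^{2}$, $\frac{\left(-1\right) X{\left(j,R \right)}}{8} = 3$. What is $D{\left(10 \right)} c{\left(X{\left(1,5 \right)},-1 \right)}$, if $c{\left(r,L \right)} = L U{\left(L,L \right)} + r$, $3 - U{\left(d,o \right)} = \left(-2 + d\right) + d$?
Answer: $62$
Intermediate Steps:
$X{\left(j,R \right)} = -24$ ($X{\left(j,R \right)} = \left(-8\right) 3 = -24$)
$N{\left(M \right)} = - 2 M^{3}$ ($N{\left(M \right)} = - 2 M M^{2} = - 2 M^{3}$)
$U{\left(d,o \right)} = 5 - 2 d$ ($U{\left(d,o \right)} = 3 - \left(\left(-2 + d\right) + d\right) = 3 - \left(-2 + 2 d\right) = 5 - 2 d$)
$D{\left(q \right)} = -2$ ($D{\left(q \right)} = - 2 \cdot 1^{3} = \left(-2\right) 1 = -2$)
$c{\left(r,L \right)} = r + L \left(5 - 2 L\right)$ ($c{\left(r,L \right)} = L \left(5 - 2 L\right) + r = r + L \left(5 - 2 L\right)$)
$D{\left(10 \right)} c{\left(X{\left(1,5 \right)},-1 \right)} = - 2 \left(-24 - - (-5 + 2 \left(-1\right))\right) = - 2 \left(-24 - - (-5 - 2)\right) = - 2 \left(-24 - \left(-1\right) \left(-7\right)\right) = - 2 \left(-24 - 7\right) = \left(-2\right) \left(-31\right) = 62$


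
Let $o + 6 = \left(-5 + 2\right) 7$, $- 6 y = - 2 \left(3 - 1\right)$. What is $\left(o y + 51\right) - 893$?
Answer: $-860$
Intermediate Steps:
$y = \frac{2}{3}$ ($y = - \frac{\left(-2\right) \left(3 - 1\right)}{6} = - \frac{\left(-2\right) 2}{6} = \left(- \frac{1}{6}\right) \left(-4\right) = \frac{2}{3} \approx 0.66667$)
$o = -27$ ($o = -6 + \left(-5 + 2\right) 7 = -6 - 21 = -27$)
$\left(o y + 51\right) - 893 = \left(\left(-27\right) \frac{2}{3} + 51\right) - 893 = \left(-18 + 51\right) - 893 = 33 - 893 = -860$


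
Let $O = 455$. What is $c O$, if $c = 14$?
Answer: $6370$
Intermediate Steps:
$c O = 14 \cdot 455 = 6370$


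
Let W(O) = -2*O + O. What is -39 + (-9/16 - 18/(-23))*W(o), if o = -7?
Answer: -13785/368 ≈ -37.459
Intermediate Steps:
W(O) = -O
-39 + (-9/16 - 18/(-23))*W(o) = -39 + (-9/16 - 18/(-23))*(-1*(-7)) = -39 + (-9*1/16 - 18*(-1/23))*7 = -39 + (-9/16 + 18/23)*7 = -39 + (81/368)*7 = -39 + 567/368 = -13785/368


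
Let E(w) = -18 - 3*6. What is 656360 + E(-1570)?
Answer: 656324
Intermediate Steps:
E(w) = -36 (E(w) = -18 - 18 = -36)
656360 + E(-1570) = 656360 - 36 = 656324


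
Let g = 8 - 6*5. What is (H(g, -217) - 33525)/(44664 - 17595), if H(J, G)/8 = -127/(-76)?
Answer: -636721/514311 ≈ -1.2380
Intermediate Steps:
g = -22 (g = 8 - 30 = -22)
H(J, G) = 254/19 (H(J, G) = 8*(-127/(-76)) = 8*(-127*(-1/76)) = 8*(127/76) = 254/19)
(H(g, -217) - 33525)/(44664 - 17595) = (254/19 - 33525)/(44664 - 17595) = -636721/19/27069 = -636721/19*1/27069 = -636721/514311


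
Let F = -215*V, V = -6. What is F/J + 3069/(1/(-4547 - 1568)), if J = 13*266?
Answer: -32448029970/1729 ≈ -1.8767e+7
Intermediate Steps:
J = 3458
F = 1290 (F = -215*(-6) = 1290)
F/J + 3069/(1/(-4547 - 1568)) = 1290/3458 + 3069/(1/(-4547 - 1568)) = 1290*(1/3458) + 3069/(1/(-6115)) = 645/1729 + 3069/(-1/6115) = 645/1729 + 3069*(-6115) = 645/1729 - 18766935 = -32448029970/1729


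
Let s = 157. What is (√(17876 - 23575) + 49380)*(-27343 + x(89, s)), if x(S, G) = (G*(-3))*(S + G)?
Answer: -7071660420 - 143209*I*√5699 ≈ -7.0717e+9 - 1.0811e+7*I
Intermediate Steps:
x(S, G) = -3*G*(G + S) (x(S, G) = (-3*G)*(G + S) = -3*G*(G + S))
(√(17876 - 23575) + 49380)*(-27343 + x(89, s)) = (√(17876 - 23575) + 49380)*(-27343 - 3*157*(157 + 89)) = (√(-5699) + 49380)*(-27343 - 3*157*246) = (I*√5699 + 49380)*(-27343 - 115866) = (49380 + I*√5699)*(-143209) = -7071660420 - 143209*I*√5699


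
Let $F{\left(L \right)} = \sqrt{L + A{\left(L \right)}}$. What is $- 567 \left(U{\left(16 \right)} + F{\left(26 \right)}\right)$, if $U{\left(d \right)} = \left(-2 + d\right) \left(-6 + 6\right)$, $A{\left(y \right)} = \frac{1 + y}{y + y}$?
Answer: $- \frac{567 \sqrt{17927}}{26} \approx -2919.9$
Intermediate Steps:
$A{\left(y \right)} = \frac{1 + y}{2 y}$
$U{\left(d \right)} = 0$ ($U{\left(d \right)} = \left(-2 + d\right) 0 = 0$)
$F{\left(L \right)} = \sqrt{L + \frac{1 + L}{2 L}}$
$- 567 \left(U{\left(16 \right)} + F{\left(26 \right)}\right) = - 567 \left(0 + \frac{\sqrt{2 + \frac{2}{26} + 4 \cdot 26}}{2}\right) = - 567 \left(0 + \frac{\sqrt{2 + 2 \cdot \frac{1}{26} + 104}}{2}\right) = - 567 \left(0 + \frac{\sqrt{2 + \frac{1}{13} + 104}}{2}\right) = - 567 \left(0 + \frac{\sqrt{\frac{1379}{13}}}{2}\right) = - 567 \left(0 + \frac{\frac{1}{13} \sqrt{17927}}{2}\right) = - 567 \left(0 + \frac{\sqrt{17927}}{26}\right) = - 567 \frac{\sqrt{17927}}{26} = - \frac{567 \sqrt{17927}}{26}$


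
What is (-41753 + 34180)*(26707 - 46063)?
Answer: 146582988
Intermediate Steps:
(-41753 + 34180)*(26707 - 46063) = -7573*(-19356) = 146582988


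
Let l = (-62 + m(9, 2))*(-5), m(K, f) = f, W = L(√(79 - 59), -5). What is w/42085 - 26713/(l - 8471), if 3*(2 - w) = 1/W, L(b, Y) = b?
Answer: 1124232947/343876535 - √5/1262550 ≈ 3.2693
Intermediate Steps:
W = 2*√5 (W = √(79 - 59) = √20 = 2*√5 ≈ 4.4721)
l = 300 (l = (-62 + 2)*(-5) = -60*(-5) = 300)
w = 2 - √5/30 (w = 2 - √5/10/3 = 2 - √5/30 ≈ 1.9255)
w/42085 - 26713/(l - 8471) = (2 - √5/30)/42085 - 26713/(300 - 8471) = (2 - √5/30)*(1/42085) - 26713/(-8171) = (2/42085 - √5/1262550) - 26713*(-1/8171) = (2/42085 - √5/1262550) + 26713/8171 = 1124232947/343876535 - √5/1262550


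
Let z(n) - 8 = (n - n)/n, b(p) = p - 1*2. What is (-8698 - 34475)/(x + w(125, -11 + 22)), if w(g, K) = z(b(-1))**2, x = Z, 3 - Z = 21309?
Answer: 3321/1634 ≈ 2.0324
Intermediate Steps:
Z = -21306 (Z = 3 - 1*21309 = 3 - 21309 = -21306)
b(p) = -2 + p (b(p) = p - 2 = -2 + p)
z(n) = 8 (z(n) = 8 + (n - n)/n = 8 + 0/n = 8 + 0 = 8)
x = -21306
w(g, K) = 64 (w(g, K) = 8**2 = 64)
(-8698 - 34475)/(x + w(125, -11 + 22)) = (-8698 - 34475)/(-21306 + 64) = -43173/(-21242) = -43173*(-1/21242) = 3321/1634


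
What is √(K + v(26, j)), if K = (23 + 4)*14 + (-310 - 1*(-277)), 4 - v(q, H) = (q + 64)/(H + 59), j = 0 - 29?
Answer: √346 ≈ 18.601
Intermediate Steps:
j = -29
v(q, H) = 4 - (64 + q)/(59 + H) (v(q, H) = 4 - (q + 64)/(H + 59) = 4 - (64 + q)/(59 + H))
K = 345 (K = 27*14 + (-310 + 277) = 378 - 33 = 345)
√(K + v(26, j)) = √(345 + (172 - 1*26 + 4*(-29))/(59 - 29)) = √(345 + (172 - 26 - 116)/30) = √(345 + (1/30)*30) = √(345 + 1) = √346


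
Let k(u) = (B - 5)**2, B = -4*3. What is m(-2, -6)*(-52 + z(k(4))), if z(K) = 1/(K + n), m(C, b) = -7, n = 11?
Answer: 109193/300 ≈ 363.98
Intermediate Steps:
B = -12
k(u) = 289 (k(u) = (-12 - 5)**2 = (-17)**2 = 289)
z(K) = 1/(11 + K) (z(K) = 1/(K + 11) = 1/(11 + K))
m(-2, -6)*(-52 + z(k(4))) = -7*(-52 + 1/(11 + 289)) = -7*(-52 + 1/300) = -7*(-15599/300) = 109193/300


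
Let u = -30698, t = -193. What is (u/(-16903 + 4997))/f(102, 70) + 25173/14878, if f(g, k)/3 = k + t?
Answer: 55068084239/32681862846 ≈ 1.6850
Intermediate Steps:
f(g, k) = -579 + 3*k (f(g, k) = 3*(k - 193) = 3*(-193 + k) = -579 + 3*k)
(u/(-16903 + 4997))/f(102, 70) + 25173/14878 = (-30698/(-16903 + 4997))/(-579 + 3*70) + 25173/14878 = (-30698/(-11906))/(-579 + 210) + 25173*(1/14878) = -30698*(-1/11906)/(-369) + 25173/14878 = (15349/5953)*(-1/369) + 25173/14878 = -15349/2196657 + 25173/14878 = 55068084239/32681862846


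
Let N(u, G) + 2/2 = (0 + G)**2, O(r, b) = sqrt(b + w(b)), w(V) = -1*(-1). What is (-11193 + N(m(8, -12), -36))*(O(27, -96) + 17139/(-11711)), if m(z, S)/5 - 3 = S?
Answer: 3462078/239 - 9898*I*sqrt(95) ≈ 14486.0 - 96474.0*I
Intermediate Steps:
m(z, S) = 15 + 5*S
w(V) = 1
O(r, b) = sqrt(1 + b) (O(r, b) = sqrt(b + 1) = sqrt(1 + b))
N(u, G) = -1 + G**2 (N(u, G) = -1 + (0 + G)**2 = -1 + G**2)
(-11193 + N(m(8, -12), -36))*(O(27, -96) + 17139/(-11711)) = (-11193 + (-1 + (-36)**2))*(sqrt(1 - 96) + 17139/(-11711)) = (-11193 + (-1 + 1296))*(sqrt(-95) + 17139*(-1/11711)) = (-11193 + 1295)*(I*sqrt(95) - 17139/11711) = -9898*(-17139/11711 + I*sqrt(95)) = 3462078/239 - 9898*I*sqrt(95)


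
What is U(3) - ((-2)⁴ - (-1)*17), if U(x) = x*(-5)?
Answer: -48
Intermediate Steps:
U(x) = -5*x
U(3) - ((-2)⁴ - (-1)*17) = -5*3 - ((-2)⁴ - (-1)*17) = -15 - (16 - 1*(-17)) = -15 - (16 + 17) = -15 - 1*33 = -15 - 33 = -48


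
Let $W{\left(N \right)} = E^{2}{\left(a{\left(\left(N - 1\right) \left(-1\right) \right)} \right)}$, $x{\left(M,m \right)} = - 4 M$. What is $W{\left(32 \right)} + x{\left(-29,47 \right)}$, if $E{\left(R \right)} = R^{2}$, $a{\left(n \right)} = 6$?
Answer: $1412$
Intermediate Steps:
$W{\left(N \right)} = 1296$ ($W{\left(N \right)} = \left(6^{2}\right)^{2} = 36^{2} = 1296$)
$W{\left(32 \right)} + x{\left(-29,47 \right)} = 1296 - -116 = 1296 + 116 = 1412$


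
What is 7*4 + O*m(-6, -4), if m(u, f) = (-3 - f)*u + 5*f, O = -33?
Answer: 886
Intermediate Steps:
m(u, f) = 5*f + u*(-3 - f) (m(u, f) = u*(-3 - f) + 5*f = 5*f + u*(-3 - f))
7*4 + O*m(-6, -4) = 7*4 - 33*(-3*(-6) + 5*(-4) - 1*(-4)*(-6)) = 28 - 33*(18 - 20 - 24) = 28 - 33*(-26) = 28 + 858 = 886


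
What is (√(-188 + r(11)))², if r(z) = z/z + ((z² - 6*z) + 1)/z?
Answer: -2001/11 ≈ -181.91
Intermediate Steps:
r(z) = 1 + (1 + z² - 6*z)/z
(√(-188 + r(11)))² = (√(-188 + (-5 + 11 + 1/11)))² = (√(-188 + 67/11))² = (√(-2001/11))² = (I*√22011/11)² = -2001/11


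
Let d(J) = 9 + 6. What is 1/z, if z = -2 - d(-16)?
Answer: -1/17 ≈ -0.058824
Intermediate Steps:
d(J) = 15
z = -17 (z = -2 - 1*15 = -2 - 15 = -17)
1/z = 1/(-17) = -1/17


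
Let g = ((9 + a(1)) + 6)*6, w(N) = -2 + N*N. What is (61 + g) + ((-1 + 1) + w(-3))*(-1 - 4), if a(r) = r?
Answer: 122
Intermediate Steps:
w(N) = -2 + N**2
g = 96 (g = ((9 + 1) + 6)*6 = (10 + 6)*6 = 16*6 = 96)
(61 + g) + ((-1 + 1) + w(-3))*(-1 - 4) = (61 + 96) + ((-1 + 1) + (-2 + (-3)**2))*(-1 - 4) = 157 + (0 + (-2 + 9))*(-5) = 157 + (0 + 7)*(-5) = 157 + 7*(-5) = 157 - 35 = 122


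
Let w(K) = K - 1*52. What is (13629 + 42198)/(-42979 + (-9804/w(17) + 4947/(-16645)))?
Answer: -6504682905/4975095298 ≈ -1.3074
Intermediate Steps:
w(K) = -52 + K (w(K) = K - 52 = -52 + K)
(13629 + 42198)/(-42979 + (-9804/w(17) + 4947/(-16645))) = (13629 + 42198)/(-42979 + (-9804/(-52 + 17) + 4947/(-16645))) = 55827/(-42979 + (-9804/(-35) + 4947*(-1/16645))) = 55827/(-42979 + (-9804*(-1/35) - 4947/16645)) = 55827/(-42979 + (9804/35 - 4947/16645)) = 55827/(-42979 + 32602887/116515) = 55827/(-4975095298/116515) = 55827*(-116515/4975095298) = -6504682905/4975095298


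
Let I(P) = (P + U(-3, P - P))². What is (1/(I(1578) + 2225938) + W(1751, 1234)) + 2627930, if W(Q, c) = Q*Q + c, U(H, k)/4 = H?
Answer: 26643656248511/4678294 ≈ 5.6952e+6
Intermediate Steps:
U(H, k) = 4*H
W(Q, c) = c + Q² (W(Q, c) = Q² + c = c + Q²)
I(P) = (-12 + P)² (I(P) = (P + 4*(-3))² = (P - 12)² = (-12 + P)²)
(1/(I(1578) + 2225938) + W(1751, 1234)) + 2627930 = (1/((-12 + 1578)² + 2225938) + (1234 + 1751²)) + 2627930 = (1/(1566² + 2225938) + (1234 + 3066001)) + 2627930 = (1/(2452356 + 2225938) + 3067235) + 2627930 = (1/4678294 + 3067235) + 2627930 = 14349427097091/4678294 + 2627930 = 26643656248511/4678294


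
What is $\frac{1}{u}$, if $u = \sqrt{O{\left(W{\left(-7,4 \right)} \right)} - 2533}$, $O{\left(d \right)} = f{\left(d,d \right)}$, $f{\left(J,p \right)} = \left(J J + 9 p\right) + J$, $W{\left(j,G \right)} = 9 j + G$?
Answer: $\frac{\sqrt{358}}{358} \approx 0.052852$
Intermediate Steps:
$W{\left(j,G \right)} = G + 9 j$
$f{\left(J,p \right)} = J + J^{2} + 9 p$ ($f{\left(J,p \right)} = \left(J^{2} + 9 p\right) + J = J + J^{2} + 9 p$)
$O{\left(d \right)} = d^{2} + 10 d$ ($O{\left(d \right)} = d + d^{2} + 9 d = d^{2} + 10 d$)
$u = \sqrt{358}$ ($u = \sqrt{\left(4 + 9 \left(-7\right)\right) \left(10 + \left(4 + 9 \left(-7\right)\right)\right) - 2533} = \sqrt{\left(4 - 63\right) \left(10 + \left(4 - 63\right)\right) - 2533} = \sqrt{- 59 \left(10 - 59\right) - 2533} = \sqrt{\left(-59\right) \left(-49\right) - 2533} = \sqrt{2891 - 2533} = \sqrt{358} \approx 18.921$)
$\frac{1}{u} = \frac{1}{\sqrt{358}} = \frac{\sqrt{358}}{358}$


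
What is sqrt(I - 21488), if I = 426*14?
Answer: 2*I*sqrt(3881) ≈ 124.6*I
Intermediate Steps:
I = 5964
sqrt(I - 21488) = sqrt(5964 - 21488) = sqrt(-15524) = 2*I*sqrt(3881)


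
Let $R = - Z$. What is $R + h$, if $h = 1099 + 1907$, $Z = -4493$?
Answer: $7499$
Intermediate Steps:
$R = 4493$ ($R = \left(-1\right) \left(-4493\right) = 4493$)
$h = 3006$
$R + h = 4493 + 3006 = 7499$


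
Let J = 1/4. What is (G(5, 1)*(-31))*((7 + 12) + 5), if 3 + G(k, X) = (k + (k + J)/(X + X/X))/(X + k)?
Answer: 2573/2 ≈ 1286.5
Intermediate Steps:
J = ¼ ≈ 0.25000
G(k, X) = -3 + (k + (¼ + k)/(1 + X))/(X + k) (G(k, X) = -3 + (k + (k + ¼)/(X + X/X))/(X + k) = -3 + (k + (¼ + k)/(X + 1))/(X + k) = -3 + (k + (¼ + k)/(1 + X))/(X + k))
(G(5, 1)*(-31))*((7 + 12) + 5) = (((¼ - 1*5 - 3*1 - 3*1² - 2*1*5)/(1 + 5 + 1² + 1*5))*(-31))*((7 + 12) + 5) = (((¼ - 5 - 3 - 3*1 - 10)/(1 + 5 + 1 + 5))*(-31))*(19 + 5) = (((¼ - 5 - 3 - 3 - 10)/12)*(-31))*24 = (((1/12)*(-83/4))*(-31))*24 = -83/48*(-31)*24 = (2573/48)*24 = 2573/2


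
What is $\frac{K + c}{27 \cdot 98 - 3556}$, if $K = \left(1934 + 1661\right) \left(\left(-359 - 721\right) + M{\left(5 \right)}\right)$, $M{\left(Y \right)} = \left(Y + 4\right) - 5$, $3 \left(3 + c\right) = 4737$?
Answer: $\frac{1933322}{455} \approx 4249.1$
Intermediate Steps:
$c = 1576$ ($c = -3 + \frac{1}{3} \cdot 4737 = -3 + 1579 = 1576$)
$M{\left(Y \right)} = -1 + Y$ ($M{\left(Y \right)} = \left(4 + Y\right) - 5 = -1 + Y$)
$K = -3868220$ ($K = \left(1934 + 1661\right) \left(\left(-359 - 721\right) + \left(-1 + 5\right)\right) = 3595 \left(-1080 + 4\right) = 3595 \left(-1076\right) = -3868220$)
$\frac{K + c}{27 \cdot 98 - 3556} = \frac{-3868220 + 1576}{27 \cdot 98 - 3556} = - \frac{3866644}{2646 - 3556} = - \frac{3866644}{-910} = \left(-3866644\right) \left(- \frac{1}{910}\right) = \frac{1933322}{455}$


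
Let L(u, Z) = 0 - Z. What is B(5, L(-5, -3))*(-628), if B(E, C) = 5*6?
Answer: -18840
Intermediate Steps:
L(u, Z) = -Z
B(E, C) = 30
B(5, L(-5, -3))*(-628) = 30*(-628) = -18840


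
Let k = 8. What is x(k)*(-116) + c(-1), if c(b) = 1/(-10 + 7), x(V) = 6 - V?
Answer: 695/3 ≈ 231.67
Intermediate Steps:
c(b) = -⅓ (c(b) = 1/(-3) = -⅓)
x(k)*(-116) + c(-1) = (6 - 1*8)*(-116) - ⅓ = (6 - 8)*(-116) - ⅓ = -2*(-116) - ⅓ = 232 - ⅓ = 695/3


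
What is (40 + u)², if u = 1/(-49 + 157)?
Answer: 18671041/11664 ≈ 1600.7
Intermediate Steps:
u = 1/108 ≈ 0.0092593
(40 + u)² = (40 + 1/108)² = (4321/108)² = 18671041/11664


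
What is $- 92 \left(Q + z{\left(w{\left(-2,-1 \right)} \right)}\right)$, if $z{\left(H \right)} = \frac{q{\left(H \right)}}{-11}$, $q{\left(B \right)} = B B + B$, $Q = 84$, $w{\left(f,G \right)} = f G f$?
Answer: $- \frac{83904}{11} \approx -7627.6$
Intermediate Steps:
$w{\left(f,G \right)} = G f^{2}$ ($w{\left(f,G \right)} = G f f = G f^{2}$)
$q{\left(B \right)} = B + B^{2}$ ($q{\left(B \right)} = B^{2} + B = B + B^{2}$)
$z{\left(H \right)} = - \frac{H \left(1 + H\right)}{11}$ ($z{\left(H \right)} = \frac{H \left(1 + H\right)}{-11} = H \left(1 + H\right) \left(- \frac{1}{11}\right) = - \frac{H \left(1 + H\right)}{11}$)
$- 92 \left(Q + z{\left(w{\left(-2,-1 \right)} \right)}\right) = - 92 \left(84 - \frac{- \left(-2\right)^{2} \left(1 - \left(-2\right)^{2}\right)}{11}\right) = - 92 \left(84 - \frac{\left(-1\right) 4 \left(1 - 4\right)}{11}\right) = - 92 \left(84 - - \frac{4 \left(1 - 4\right)}{11}\right) = - 92 \left(84 - \left(- \frac{4}{11}\right) \left(-3\right)\right) = - 92 \left(84 - \frac{12}{11}\right) = \left(-92\right) \frac{912}{11} = - \frac{83904}{11}$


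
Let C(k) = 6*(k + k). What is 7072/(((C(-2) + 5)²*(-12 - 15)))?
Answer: -7072/9747 ≈ -0.72556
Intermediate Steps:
C(k) = 12*k (C(k) = 6*(2*k) = 12*k)
7072/(((C(-2) + 5)²*(-12 - 15))) = 7072/(((12*(-2) + 5)²*(-12 - 15))) = 7072/(((-24 + 5)²*(-27))) = 7072/(((-19)²*(-27))) = 7072/((361*(-27))) = 7072/(-9747) = 7072*(-1/9747) = -7072/9747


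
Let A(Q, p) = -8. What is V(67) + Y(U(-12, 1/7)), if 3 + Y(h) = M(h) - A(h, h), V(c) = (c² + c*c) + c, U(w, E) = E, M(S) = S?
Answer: 63351/7 ≈ 9050.1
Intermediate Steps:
V(c) = c + 2*c² (V(c) = (c² + c²) + c = 2*c² + c = c + 2*c²)
Y(h) = 5 + h (Y(h) = -3 + (h - 1*(-8)) = -3 + (h + 8) = -3 + (8 + h) = 5 + h)
V(67) + Y(U(-12, 1/7)) = 67*(1 + 2*67) + (5 + 1/7) = 67*(1 + 134) + (5 + ⅐) = 67*135 + 36/7 = 9045 + 36/7 = 63351/7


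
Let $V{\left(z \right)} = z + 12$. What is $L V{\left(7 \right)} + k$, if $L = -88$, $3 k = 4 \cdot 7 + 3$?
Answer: $- \frac{4985}{3} \approx -1661.7$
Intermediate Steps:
$V{\left(z \right)} = 12 + z$
$k = \frac{31}{3}$ ($k = \frac{4 \cdot 7 + 3}{3} = \frac{28 + 3}{3} = \frac{1}{3} \cdot 31 = \frac{31}{3} \approx 10.333$)
$L V{\left(7 \right)} + k = - 88 \left(12 + 7\right) + \frac{31}{3} = \left(-88\right) 19 + \frac{31}{3} = -1672 + \frac{31}{3} = - \frac{4985}{3}$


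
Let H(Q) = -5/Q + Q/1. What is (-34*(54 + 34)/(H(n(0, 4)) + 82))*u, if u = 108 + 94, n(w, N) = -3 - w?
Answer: -82416/11 ≈ -7492.4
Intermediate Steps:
H(Q) = Q - 5/Q (H(Q) = -5/Q + Q*1 = -5/Q + Q = Q - 5/Q)
u = 202
(-34*(54 + 34)/(H(n(0, 4)) + 82))*u = -34*(54 + 34)/(((-3 - 1*0) - 5/(-3 - 1*0)) + 82)*202 = -2992/(((-3 + 0) - 5/(-3 + 0)) + 82)*202 = -2992/((-3 - 5/(-3)) + 82)*202 = -2992/((-3 - 5*(-⅓)) + 82)*202 = -2992/((-3 + 5/3) + 82)*202 = -2992/(-4/3 + 82)*202 = -2992/242/3*202 = -2992*3/242*202 = -34*12/11*202 = -408/11*202 = -82416/11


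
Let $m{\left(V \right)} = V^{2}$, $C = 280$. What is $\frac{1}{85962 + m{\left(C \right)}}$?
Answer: $\frac{1}{164362} \approx 6.0841 \cdot 10^{-6}$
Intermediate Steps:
$\frac{1}{85962 + m{\left(C \right)}} = \frac{1}{85962 + 280^{2}} = \frac{1}{85962 + 78400} = \frac{1}{164362}$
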